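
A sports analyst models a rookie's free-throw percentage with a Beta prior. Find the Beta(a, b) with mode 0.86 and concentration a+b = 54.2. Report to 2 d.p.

a = 45.89, b = 8.31

Mode = (a−1)/(κ−2) with κ = a+b, so a−1 = 0.86·52.2 = 44.89.
a = 45.89; b = κ − a = 8.31.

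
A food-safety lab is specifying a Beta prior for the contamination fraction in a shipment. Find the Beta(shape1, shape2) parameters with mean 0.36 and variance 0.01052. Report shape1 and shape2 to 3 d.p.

shape1 = 7.524, shape2 = 13.377

Write ν = shape1+shape2; then shape1 = μν and Var = μ(1−μ)/(ν+1).
ν = μ(1−μ)/Var − 1 = 0.2304/0.01052 − 1 = 20.9011.
shape1 = 0.36·20.9011 = 7.524, shape2 = 0.64·20.9011 = 13.377.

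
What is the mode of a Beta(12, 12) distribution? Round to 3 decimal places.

0.500

With α,β > 1, mode = (α−1)/(α+β−2) = 11/22 = 0.500.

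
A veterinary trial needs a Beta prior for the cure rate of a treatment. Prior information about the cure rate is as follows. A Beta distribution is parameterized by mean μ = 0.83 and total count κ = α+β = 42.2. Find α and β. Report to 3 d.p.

α = μκ = 0.83×42.2 = 35.026 and β = (1−μ)κ = 0.17×42.2 = 7.174.

α = 35.026, β = 7.174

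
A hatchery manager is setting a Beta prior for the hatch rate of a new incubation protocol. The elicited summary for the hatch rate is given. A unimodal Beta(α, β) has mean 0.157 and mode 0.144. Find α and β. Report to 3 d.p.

α = 8.599, β = 46.170

With s = α+β: μ = α/s and mode = (α−1)/(s−2). Eliminating α = μs,
μs − 1 = m(s−2) ⇒ s(μ−m) = 1−2m ⇒ s = 0.712/0.013 = 54.7692.
So α = μs = 8.599, β = (1−μ)s = 46.170.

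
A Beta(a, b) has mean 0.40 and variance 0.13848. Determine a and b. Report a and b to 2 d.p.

a = 0.29, b = 0.44

Write ν = a+b; then a = μν and Var = μ(1−μ)/(ν+1).
ν = μ(1−μ)/Var − 1 = 0.2400/0.13848 − 1 = 0.7331.
a = 0.40·0.7331 = 0.29, b = 0.60·0.7331 = 0.44.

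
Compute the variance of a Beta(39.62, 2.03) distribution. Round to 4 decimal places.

0.0011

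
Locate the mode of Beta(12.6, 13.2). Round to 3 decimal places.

With α,β > 1, mode = (α−1)/(α+β−2) = 11.6/23.8 = 0.487.

0.487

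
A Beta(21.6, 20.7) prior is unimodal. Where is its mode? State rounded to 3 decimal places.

With α,β > 1, mode = (α−1)/(α+β−2) = 20.6/40.3 = 0.511.

0.511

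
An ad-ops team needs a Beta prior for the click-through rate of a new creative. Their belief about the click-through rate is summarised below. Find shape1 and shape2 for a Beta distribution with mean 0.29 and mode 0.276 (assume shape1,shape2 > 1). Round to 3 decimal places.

shape1 = 9.280, shape2 = 22.720

Let s = shape1+shape2. Mean gives shape1 = μs = 0.29s; mode gives (shape1−1)/(s−2) = 0.276.
Substituting: 0.29s − 1 = 0.276(s−2) = 0.276s − 0.552, so 0.014s = 0.448 and s = 32.0000.
Then shape1 = 0.29×32.0000 = 9.280 and shape2 = s−shape1 = 22.720.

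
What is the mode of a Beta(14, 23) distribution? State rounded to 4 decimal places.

The density x^(α−1)(1−x)^(β−1) is maximised at (α−1)/(α+β−2) = 13/35 = 0.3714.

0.3714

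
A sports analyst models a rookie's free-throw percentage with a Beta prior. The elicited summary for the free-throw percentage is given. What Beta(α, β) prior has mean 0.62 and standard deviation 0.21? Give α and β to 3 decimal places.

α = 2.692, β = 1.650

σ² = 0.21² = 0.0441.
With s = α+β, Var = μ(1−μ)/(s+1), so s+1 = (0.62×0.38)/0.0441 = 5.3424 and s = 4.3424.
α = μs = 2.692, β = (1−μ)s = 1.650.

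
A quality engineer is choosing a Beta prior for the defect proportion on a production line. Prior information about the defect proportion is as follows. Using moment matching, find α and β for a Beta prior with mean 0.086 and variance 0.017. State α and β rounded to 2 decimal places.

α = 0.31, β = 3.31

Write ν = α+β; then α = μν and Var = μ(1−μ)/(ν+1).
ν = μ(1−μ)/Var − 1 = 0.078604/0.017 − 1 = 3.6238.
α = 0.086·3.6238 = 0.31, β = 0.914·3.6238 = 3.31.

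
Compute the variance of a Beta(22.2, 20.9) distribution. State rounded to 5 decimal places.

0.00566

Var = αβ/[(α+β)²(α+β+1)] = (22.2×20.9)/(43.1²×44.1) = 463.98/81920.601 = 0.00566.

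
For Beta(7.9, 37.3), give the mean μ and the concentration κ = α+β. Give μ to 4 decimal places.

κ = α+β = 7.9+37.3 = 45.2; μ = α/κ = 7.9/45.2 = 0.1748.

μ = 0.1748, κ = 45.2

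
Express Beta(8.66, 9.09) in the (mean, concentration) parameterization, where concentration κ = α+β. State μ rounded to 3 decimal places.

κ = α+β = 8.66+9.09 = 17.75; μ = α/κ = 8.66/17.75 = 0.488.

μ = 0.488, κ = 17.75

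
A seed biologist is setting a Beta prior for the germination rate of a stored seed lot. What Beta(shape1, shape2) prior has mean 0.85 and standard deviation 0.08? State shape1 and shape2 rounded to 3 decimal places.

Variance = 0.08² = 0.0064. The moment-matching identity shape1+shape2 = μ(1−μ)/Var − 1 gives
shape1+shape2 = 0.1275/0.0064 − 1 = 18.9219, so shape1 = μ·18.9219 = 16.084 and shape2 = (1−μ)·18.9219 = 2.838.

shape1 = 16.084, shape2 = 2.838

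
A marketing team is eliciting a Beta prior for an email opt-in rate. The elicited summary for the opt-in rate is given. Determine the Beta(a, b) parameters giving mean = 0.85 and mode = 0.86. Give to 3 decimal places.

Let s = a+b. Mean gives a = μs = 0.85s; mode gives (a−1)/(s−2) = 0.86.
Substituting: 0.85s − 1 = 0.86(s−2) = 0.86s − 1.72, so -0.01s = -0.72 and s = 72.0000.
Then a = 0.85×72.0000 = 61.200 and b = s−a = 10.800.

a = 61.200, b = 10.800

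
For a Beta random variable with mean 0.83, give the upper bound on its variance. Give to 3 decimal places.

For fixed mean μ the Beta variance is μ(1−μ)/(α+β+1), increasing as α+β decreases.
Its least upper bound (not attained) is μ(1−μ) = 0.83·0.17 = 0.141.

0.141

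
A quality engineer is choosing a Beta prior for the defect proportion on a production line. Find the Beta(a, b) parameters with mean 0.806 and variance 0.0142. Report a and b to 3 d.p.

By moment matching, a+b = μ(1−μ)/σ² − 1 = (0.806·0.194)/0.0142 − 1 = 11.0115 − 1 = 10.0115.
Since a/(a+b) = μ, a = 0.806·10.0115 = 8.069 and b = 0.194·10.0115 = 1.942.

a = 8.069, b = 1.942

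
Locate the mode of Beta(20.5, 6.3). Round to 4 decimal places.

The density x^(α−1)(1−x)^(β−1) is maximised at (α−1)/(α+β−2) = 19.5/24.8 = 0.7863.

0.7863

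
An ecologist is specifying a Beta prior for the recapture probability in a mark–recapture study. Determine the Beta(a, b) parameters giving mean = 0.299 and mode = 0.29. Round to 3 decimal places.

Let s = a+b. Mean gives a = μs = 0.299s; mode gives (a−1)/(s−2) = 0.29.
Substituting: 0.299s − 1 = 0.29(s−2) = 0.29s − 0.58, so 0.009s = 0.42 and s = 46.6667.
Then a = 0.299×46.6667 = 13.953 and b = s−a = 32.713.

a = 13.953, b = 32.713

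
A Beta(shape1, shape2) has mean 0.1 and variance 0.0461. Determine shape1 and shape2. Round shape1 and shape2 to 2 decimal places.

shape1 = 0.10, shape2 = 0.86

By moment matching, shape1+shape2 = μ(1−μ)/σ² − 1 = (0.1·0.9)/0.0461 − 1 = 1.9523 − 1 = 0.9523.
Since shape1/(shape1+shape2) = μ, shape1 = 0.1·0.9523 = 0.10 and shape2 = 0.9·0.9523 = 0.86.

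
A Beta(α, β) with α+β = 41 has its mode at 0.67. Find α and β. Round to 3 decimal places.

Mode = (α−1)/(κ−2) with κ = α+β, so α−1 = 0.67·39 = 26.130.
α = 27.130; β = κ − α = 13.870.

α = 27.130, β = 13.870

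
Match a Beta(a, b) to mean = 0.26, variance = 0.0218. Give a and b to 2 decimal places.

Let s = a+b. The Beta variance is μ(1−μ)/(s+1).
So s+1 = μ(1−μ)/σ² = (0.26×0.74)/0.0218 = 0.1924/0.0218 = 8.8257, giving s = 7.8257.
Then a = μs = 0.26×7.8257 = 2.03 and b = (1−μ)s = 0.74×7.8257 = 5.79.

a = 2.03, b = 5.79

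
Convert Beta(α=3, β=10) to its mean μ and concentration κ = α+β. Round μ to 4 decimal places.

κ = α+β = 3+10 = 13; μ = α/κ = 3/13 = 0.2308.

μ = 0.2308, κ = 13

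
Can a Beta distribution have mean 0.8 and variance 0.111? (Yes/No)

The Beta variance bound is σ² < μ(1−μ).
Here μ(1−μ) = 0.8×0.2 = 0.16, and 0.111 < 0.16.

Yes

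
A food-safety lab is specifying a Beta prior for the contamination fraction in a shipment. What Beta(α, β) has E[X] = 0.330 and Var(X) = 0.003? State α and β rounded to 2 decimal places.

α = 23.99, β = 48.71

Write ν = α+β; then α = μν and Var = μ(1−μ)/(ν+1).
ν = μ(1−μ)/Var − 1 = 0.221100/0.003 − 1 = 72.7000.
α = 0.330·72.7000 = 23.99, β = 0.670·72.7000 = 48.71.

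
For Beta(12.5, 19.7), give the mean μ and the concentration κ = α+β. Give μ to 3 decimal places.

μ = 0.388, κ = 32.2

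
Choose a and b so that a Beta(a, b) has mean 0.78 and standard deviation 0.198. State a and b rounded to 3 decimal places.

a = 2.634, b = 0.743

σ² = 0.198² = 0.039204.
With s = a+b, Var = μ(1−μ)/(s+1), so s+1 = (0.78×0.22)/0.039204 = 4.3771 and s = 3.3771.
a = μs = 2.634, b = (1−μ)s = 0.743.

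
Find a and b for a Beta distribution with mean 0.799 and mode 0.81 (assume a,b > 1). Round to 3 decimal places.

With s = a+b: μ = a/s and mode = (a−1)/(s−2). Eliminating a = μs,
μs − 1 = m(s−2) ⇒ s(μ−m) = 1−2m ⇒ s = -0.62/-0.011 = 56.3636.
So a = μs = 45.035, b = (1−μ)s = 11.329.

a = 45.035, b = 11.329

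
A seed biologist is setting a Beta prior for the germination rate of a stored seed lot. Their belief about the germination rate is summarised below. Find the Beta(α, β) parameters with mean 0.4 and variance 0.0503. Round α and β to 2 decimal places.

Write ν = α+β; then α = μν and Var = μ(1−μ)/(ν+1).
ν = μ(1−μ)/Var − 1 = 0.24/0.0503 − 1 = 3.7714.
α = 0.4·3.7714 = 1.51, β = 0.6·3.7714 = 2.26.

α = 1.51, β = 2.26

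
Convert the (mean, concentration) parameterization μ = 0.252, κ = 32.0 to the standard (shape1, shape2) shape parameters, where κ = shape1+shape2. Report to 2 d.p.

shape1 = μκ = 0.252×32.0 = 8.06 and shape2 = (1−μ)κ = 0.748×32.0 = 23.94.

shape1 = 8.06, shape2 = 23.94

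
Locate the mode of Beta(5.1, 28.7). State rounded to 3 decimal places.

With α,β > 1, mode = (α−1)/(α+β−2) = 4.1/31.8 = 0.129.

0.129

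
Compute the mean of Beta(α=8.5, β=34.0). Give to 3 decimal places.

0.200

The Beta mean is α/(α+β) = 8.5/(8.5+34.0) = 0.200.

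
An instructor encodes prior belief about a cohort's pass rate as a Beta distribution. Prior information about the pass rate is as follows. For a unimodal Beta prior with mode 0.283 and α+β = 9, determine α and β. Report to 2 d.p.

Since the density peak of Beta(α,β) is at (α−1)/(α+β−2),
α = 1 + 0.283(9−2) = 2.98 and β = 9 − 2.98 = 6.02.

α = 2.98, β = 6.02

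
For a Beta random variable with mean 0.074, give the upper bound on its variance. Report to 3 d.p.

Var = μ(1−μ)/(α+β+1), which approaches μ(1−μ) as α+β → 0.
So the supremum is μ(1−μ) = 0.074×0.926 = 0.069.

0.069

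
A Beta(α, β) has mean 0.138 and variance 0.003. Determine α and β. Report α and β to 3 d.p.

α = 5.334, β = 33.318

By moment matching, α+β = μ(1−μ)/σ² − 1 = (0.138·0.862)/0.003 − 1 = 39.6520 − 1 = 38.6520.
Since α/(α+β) = μ, α = 0.138·38.6520 = 5.334 and β = 0.862·38.6520 = 33.318.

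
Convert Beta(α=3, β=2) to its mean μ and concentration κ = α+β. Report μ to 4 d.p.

κ = α+β = 3+2 = 5; μ = α/κ = 3/5 = 0.6000.

μ = 0.6000, κ = 5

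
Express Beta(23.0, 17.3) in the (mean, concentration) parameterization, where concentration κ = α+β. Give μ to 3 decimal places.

κ = α+β = 23.0+17.3 = 40.3; μ = α/κ = 23.0/40.3 = 0.571.

μ = 0.571, κ = 40.3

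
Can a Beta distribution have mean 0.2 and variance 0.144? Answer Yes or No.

Yes

For any Beta, Var(X) < E[X]·(1−E[X]).
Here μ(1−μ) = 0.2×0.8 = 0.16, and 0.144 < 0.16.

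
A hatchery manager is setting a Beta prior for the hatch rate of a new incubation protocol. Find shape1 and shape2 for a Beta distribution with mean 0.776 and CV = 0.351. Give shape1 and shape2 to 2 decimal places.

shape1 = 1.04, shape2 = 0.30

Var = (CV·μ)² = (0.351×0.776)² = 0.074189.
shape1+shape2 = μ(1−μ)/Var − 1 = 0.173824/0.074189 − 1 = 1.3430.
Thus shape1 = 0.776·1.3430 = 1.04 and shape2 = 0.224·1.3430 = 0.30.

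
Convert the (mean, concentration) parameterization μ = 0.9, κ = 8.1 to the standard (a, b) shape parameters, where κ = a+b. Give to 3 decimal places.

a = μκ = 0.9×8.1 = 7.290 and b = (1−μ)κ = 0.1×8.1 = 0.810.

a = 7.290, b = 0.810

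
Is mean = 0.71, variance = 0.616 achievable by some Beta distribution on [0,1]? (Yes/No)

No

For any Beta, Var(X) < E[X]·(1−E[X]).
Here μ(1−μ) = 0.71×0.29 = 0.2059, and 0.616 ≥ 0.2059.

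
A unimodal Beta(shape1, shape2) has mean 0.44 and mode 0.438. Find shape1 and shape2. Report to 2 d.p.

shape1 = 27.28, shape2 = 34.72

Let s = shape1+shape2. Mean gives shape1 = μs = 0.44s; mode gives (shape1−1)/(s−2) = 0.438.
Substituting: 0.44s − 1 = 0.438(s−2) = 0.438s − 0.876, so 0.002s = 0.124 and s = 62.0000.
Then shape1 = 0.44×62.0000 = 27.28 and shape2 = s−shape1 = 34.72.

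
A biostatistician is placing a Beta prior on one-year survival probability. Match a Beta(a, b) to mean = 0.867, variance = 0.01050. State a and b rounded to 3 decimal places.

By moment matching, a+b = μ(1−μ)/σ² − 1 = (0.867·0.133)/0.01050 − 1 = 10.9820 − 1 = 9.9820.
Since a/(a+b) = μ, a = 0.867·9.9820 = 8.654 and b = 0.133·9.9820 = 1.328.

a = 8.654, b = 1.328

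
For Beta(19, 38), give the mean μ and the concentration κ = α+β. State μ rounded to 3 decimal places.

κ = α+β = 19+38 = 57; μ = α/κ = 19/57 = 0.333.

μ = 0.333, κ = 57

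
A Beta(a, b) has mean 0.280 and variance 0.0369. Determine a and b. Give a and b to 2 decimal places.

a = 1.25, b = 3.21

Write ν = a+b; then a = μν and Var = μ(1−μ)/(ν+1).
ν = μ(1−μ)/Var − 1 = 0.201600/0.0369 − 1 = 4.4634.
a = 0.280·4.4634 = 1.25, b = 0.720·4.4634 = 3.21.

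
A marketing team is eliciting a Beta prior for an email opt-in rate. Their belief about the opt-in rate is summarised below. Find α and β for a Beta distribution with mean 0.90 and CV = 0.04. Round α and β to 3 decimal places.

α = 61.600, β = 6.844

σ = CV·μ = 0.04×0.90 = 0.03600, so σ² = 0.001296.
s+1 = μ(1−μ)/σ² = 0.0900/0.001296 = 69.4444, so s = α+β = 68.4444.
α = μs = 61.600, β = (1−μ)s = 6.844.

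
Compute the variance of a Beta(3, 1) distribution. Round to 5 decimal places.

α+β = 4 and αβ = 3, so Var = αβ/[(α+β)²(α+β+1)] = 3/80 = 0.03750.

0.03750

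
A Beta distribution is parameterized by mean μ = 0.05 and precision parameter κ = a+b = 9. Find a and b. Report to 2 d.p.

a = 0.45, b = 8.55

Split κ in proportion μ : (1−μ): a = 0.05·9 = 0.45, b = 9 − 0.45 = 8.55.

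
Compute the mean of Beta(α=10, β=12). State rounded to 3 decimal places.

0.455

The Beta mean is α/(α+β) = 10/(10+12) = 0.455.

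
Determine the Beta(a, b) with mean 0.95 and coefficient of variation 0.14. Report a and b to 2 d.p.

Var = (CV·μ)² = (0.14×0.95)² = 0.017689.
a+b = μ(1−μ)/Var − 1 = 0.0475/0.017689 − 1 = 1.6853.
Thus a = 0.95·1.6853 = 1.60 and b = 0.05·1.6853 = 0.08.

a = 1.60, b = 0.08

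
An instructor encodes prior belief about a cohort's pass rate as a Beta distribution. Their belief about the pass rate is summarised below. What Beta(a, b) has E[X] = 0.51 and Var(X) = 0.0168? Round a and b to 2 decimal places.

a = 7.08, b = 6.80

Write ν = a+b; then a = μν and Var = μ(1−μ)/(ν+1).
ν = μ(1−μ)/Var − 1 = 0.2499/0.0168 − 1 = 13.8750.
a = 0.51·13.8750 = 7.08, b = 0.49·13.8750 = 6.80.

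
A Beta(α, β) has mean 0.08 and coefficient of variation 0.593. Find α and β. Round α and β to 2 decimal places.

σ = CV·μ = 0.593×0.08 = 0.04744, so σ² = 0.002251.
s+1 = μ(1−μ)/σ² = 0.0736/0.002251 = 32.7031, so s = α+β = 31.7031.
α = μs = 2.54, β = (1−μ)s = 29.17.

α = 2.54, β = 29.17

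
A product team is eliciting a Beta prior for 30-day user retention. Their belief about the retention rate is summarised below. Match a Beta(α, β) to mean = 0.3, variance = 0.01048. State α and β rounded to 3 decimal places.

α = 5.711, β = 13.327

Write ν = α+β; then α = μν and Var = μ(1−μ)/(ν+1).
ν = μ(1−μ)/Var − 1 = 0.21/0.01048 − 1 = 19.0382.
α = 0.3·19.0382 = 5.711, β = 0.7·19.0382 = 13.327.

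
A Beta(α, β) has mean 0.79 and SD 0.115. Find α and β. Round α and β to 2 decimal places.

α = 9.12, β = 2.42

Variance = 0.115² = 0.013225. The moment-matching identity α+β = μ(1−μ)/Var − 1 gives
α+β = 0.1659/0.013225 − 1 = 11.5444, so α = μ·11.5444 = 9.12 and β = (1−μ)·11.5444 = 2.42.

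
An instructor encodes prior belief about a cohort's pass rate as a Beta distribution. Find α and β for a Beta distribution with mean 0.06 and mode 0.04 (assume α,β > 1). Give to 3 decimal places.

With s = α+β: μ = α/s and mode = (α−1)/(s−2). Eliminating α = μs,
μs − 1 = m(s−2) ⇒ s(μ−m) = 1−2m ⇒ s = 0.92/0.02 = 46.0000.
So α = μs = 2.760, β = (1−μ)s = 43.240.

α = 2.760, β = 43.240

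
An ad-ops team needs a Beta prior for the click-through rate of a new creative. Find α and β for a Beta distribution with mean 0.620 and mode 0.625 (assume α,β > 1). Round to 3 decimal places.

α = 31.000, β = 19.000

With s = α+β: μ = α/s and mode = (α−1)/(s−2). Eliminating α = μs,
μs − 1 = m(s−2) ⇒ s(μ−m) = 1−2m ⇒ s = -0.250/-0.005 = 50.0000.
So α = μs = 31.000, β = (1−μ)s = 19.000.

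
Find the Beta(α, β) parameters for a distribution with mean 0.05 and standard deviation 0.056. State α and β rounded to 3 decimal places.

Variance = 0.056² = 0.003136. The moment-matching identity α+β = μ(1−μ)/Var − 1 gives
α+β = 0.0475/0.003136 − 1 = 14.1467, so α = μ·14.1467 = 0.707 and β = (1−μ)·14.1467 = 13.439.

α = 0.707, β = 13.439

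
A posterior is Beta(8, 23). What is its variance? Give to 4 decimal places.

0.0060

Var = αβ/[(α+β)²(α+β+1)] = (8×23)/(31²×32) = 184/30752 = 0.0060.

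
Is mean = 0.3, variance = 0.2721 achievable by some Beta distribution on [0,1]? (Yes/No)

For any Beta, Var(X) < E[X]·(1−E[X]).
Here μ(1−μ) = 0.3×0.7 = 0.21, and 0.2721 ≥ 0.21.

No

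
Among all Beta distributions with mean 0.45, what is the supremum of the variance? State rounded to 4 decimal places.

Var = μ(1−μ)/(α+β+1), which approaches μ(1−μ) as α+β → 0.
So the supremum is μ(1−μ) = 0.45×0.55 = 0.2475.

0.2475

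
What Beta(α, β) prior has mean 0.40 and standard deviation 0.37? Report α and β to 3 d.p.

α = 0.301, β = 0.452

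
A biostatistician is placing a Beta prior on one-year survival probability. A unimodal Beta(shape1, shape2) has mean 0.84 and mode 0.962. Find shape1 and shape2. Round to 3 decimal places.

shape1 = 6.362, shape2 = 1.212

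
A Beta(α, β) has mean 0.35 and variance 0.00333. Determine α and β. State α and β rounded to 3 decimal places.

Write ν = α+β; then α = μν and Var = μ(1−μ)/(ν+1).
ν = μ(1−μ)/Var − 1 = 0.2275/0.00333 − 1 = 67.3183.
α = 0.35·67.3183 = 23.561, β = 0.65·67.3183 = 43.757.

α = 23.561, β = 43.757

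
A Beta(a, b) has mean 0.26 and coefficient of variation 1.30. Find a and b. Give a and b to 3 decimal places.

a = 0.178, b = 0.506

Var = (CV·μ)² = (1.30×0.26)² = 0.114244.
a+b = μ(1−μ)/Var − 1 = 0.1924/0.114244 − 1 = 0.6841.
Thus a = 0.26·0.6841 = 0.178 and b = 0.74·0.6841 = 0.506.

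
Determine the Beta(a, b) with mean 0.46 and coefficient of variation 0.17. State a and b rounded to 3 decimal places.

σ = CV·μ = 0.17×0.46 = 0.07820, so σ² = 0.006115.
s+1 = μ(1−μ)/σ² = 0.2484/0.006115 = 40.6198, so s = a+b = 39.6198.
a = μs = 18.225, b = (1−μ)s = 21.395.

a = 18.225, b = 21.395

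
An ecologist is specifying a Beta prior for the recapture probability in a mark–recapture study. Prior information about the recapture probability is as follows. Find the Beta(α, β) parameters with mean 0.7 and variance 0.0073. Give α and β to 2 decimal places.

α = 19.44, β = 8.33

By moment matching, α+β = μ(1−μ)/σ² − 1 = (0.7·0.3)/0.0073 − 1 = 28.7671 − 1 = 27.7671.
Since α/(α+β) = μ, α = 0.7·27.7671 = 19.44 and β = 0.3·27.7671 = 8.33.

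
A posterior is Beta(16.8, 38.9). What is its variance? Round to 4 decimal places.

α+β = 55.7 and αβ = 653.52, so Var = αβ/[(α+β)²(α+β+1)] = 653.52/175911.183 = 0.0037.

0.0037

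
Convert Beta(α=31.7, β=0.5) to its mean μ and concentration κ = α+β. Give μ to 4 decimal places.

κ = α+β = 31.7+0.5 = 32.2; μ = α/κ = 31.7/32.2 = 0.9845.

μ = 0.9845, κ = 32.2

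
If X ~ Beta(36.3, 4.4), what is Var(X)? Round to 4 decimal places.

μ = 36.3/40.7 = 0.891892; Var = μ(1−μ)/(α+β+1) = 0.0964207/41.7 = 0.0023.

0.0023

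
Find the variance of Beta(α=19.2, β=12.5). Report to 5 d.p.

Var = αβ/[(α+β)²(α+β+1)] = (19.2×12.5)/(31.7²×32.7) = 240.00/32859.903 = 0.00730.

0.00730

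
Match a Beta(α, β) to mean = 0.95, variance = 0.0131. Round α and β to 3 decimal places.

Let s = α+β. The Beta variance is μ(1−μ)/(s+1).
So s+1 = μ(1−μ)/σ² = (0.95×0.05)/0.0131 = 0.0475/0.0131 = 3.6260, giving s = 2.6260.
Then α = μs = 0.95×2.6260 = 2.495 and β = (1−μ)s = 0.05×2.6260 = 0.131.

α = 2.495, β = 0.131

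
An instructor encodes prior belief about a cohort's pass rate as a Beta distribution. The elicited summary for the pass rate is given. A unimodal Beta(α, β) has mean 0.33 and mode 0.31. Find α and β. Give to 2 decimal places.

Let s = α+β. Mean gives α = μs = 0.33s; mode gives (α−1)/(s−2) = 0.31.
Substituting: 0.33s − 1 = 0.31(s−2) = 0.31s − 0.62, so 0.02s = 0.38 and s = 19.0000.
Then α = 0.33×19.0000 = 6.27 and β = s−α = 12.73.

α = 6.27, β = 12.73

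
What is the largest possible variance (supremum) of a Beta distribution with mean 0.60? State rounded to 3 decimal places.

Var = μ(1−μ)/(α+β+1), which approaches μ(1−μ) as α+β → 0.
So the supremum is μ(1−μ) = 0.60×0.40 = 0.240.

0.240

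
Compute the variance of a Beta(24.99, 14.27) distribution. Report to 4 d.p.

μ = 24.99/39.26 = 0.636526; Var = μ(1−μ)/(α+β+1) = 0.2313607/40.26 = 0.0057.

0.0057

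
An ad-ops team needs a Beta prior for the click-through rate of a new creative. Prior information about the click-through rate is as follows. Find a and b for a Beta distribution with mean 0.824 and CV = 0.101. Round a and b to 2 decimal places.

Var = (CV·μ)² = (0.101×0.824)² = 0.006926.
a+b = μ(1−μ)/Var − 1 = 0.145024/0.006926 − 1 = 19.9384.
Thus a = 0.824·19.9384 = 16.43 and b = 0.176·19.9384 = 3.51.

a = 16.43, b = 3.51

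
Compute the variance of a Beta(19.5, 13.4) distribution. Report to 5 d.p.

0.00712

α+β = 32.9 and αβ = 261.30, so Var = αβ/[(α+β)²(α+β+1)] = 261.30/36693.699 = 0.00712.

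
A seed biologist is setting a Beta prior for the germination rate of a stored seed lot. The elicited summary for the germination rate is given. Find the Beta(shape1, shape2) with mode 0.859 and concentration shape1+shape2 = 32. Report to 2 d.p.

For shape1,shape2>1 the mode is (shape1−1)/(shape1+shape2−2), so shape1 = mode·(κ−2)+1 = 0.859×30+1 = 26.77.
And shape2 = (1−mode)·(κ−2)+1 = 0.141×30+1 = 5.23.

shape1 = 26.77, shape2 = 5.23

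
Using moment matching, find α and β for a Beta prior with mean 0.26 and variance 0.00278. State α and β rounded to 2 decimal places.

Write ν = α+β; then α = μν and Var = μ(1−μ)/(ν+1).
ν = μ(1−μ)/Var − 1 = 0.1924/0.00278 − 1 = 68.2086.
α = 0.26·68.2086 = 17.73, β = 0.74·68.2086 = 50.47.

α = 17.73, β = 50.47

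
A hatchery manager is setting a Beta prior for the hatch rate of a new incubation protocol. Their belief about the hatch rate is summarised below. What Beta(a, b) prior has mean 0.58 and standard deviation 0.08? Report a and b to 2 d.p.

a = 21.50, b = 15.57

First σ² = 0.0064. Setting a = μn, b = (1−μ)n with n = a+b,
μ(1−μ)/(n+1) = 0.0064 ⇒ n+1 = 0.2436/0.0064 = 38.0625 ⇒ n = 37.0625.
Hence a = 0.58×37.0625 = 21.50, b = 0.42×37.0625 = 15.57.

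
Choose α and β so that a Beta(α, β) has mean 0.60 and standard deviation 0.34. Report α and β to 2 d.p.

α = 0.65, β = 0.43

Variance = 0.34² = 0.1156. The moment-matching identity α+β = μ(1−μ)/Var − 1 gives
α+β = 0.2400/0.1156 − 1 = 1.0761, so α = μ·1.0761 = 0.65 and β = (1−μ)·1.0761 = 0.43.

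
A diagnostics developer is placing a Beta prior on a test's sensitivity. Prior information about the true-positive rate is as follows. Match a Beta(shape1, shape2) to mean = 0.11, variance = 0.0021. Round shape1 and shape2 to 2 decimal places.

By moment matching, shape1+shape2 = μ(1−μ)/σ² − 1 = (0.11·0.89)/0.0021 − 1 = 46.6190 − 1 = 45.6190.
Since shape1/(shape1+shape2) = μ, shape1 = 0.11·45.6190 = 5.02 and shape2 = 0.89·45.6190 = 40.60.

shape1 = 5.02, shape2 = 40.60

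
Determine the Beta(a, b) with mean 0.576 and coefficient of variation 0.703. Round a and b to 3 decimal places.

a = 0.282, b = 0.208

Var = (CV·μ)² = (0.703×0.576)² = 0.163967.
a+b = μ(1−μ)/Var − 1 = 0.244224/0.163967 − 1 = 0.4895.
Thus a = 0.576·0.4895 = 0.282 and b = 0.424·0.4895 = 0.208.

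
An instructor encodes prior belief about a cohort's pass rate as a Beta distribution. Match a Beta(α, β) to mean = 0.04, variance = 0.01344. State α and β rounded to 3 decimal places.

α = 0.074, β = 1.783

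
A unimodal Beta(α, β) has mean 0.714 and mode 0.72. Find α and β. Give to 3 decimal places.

With s = α+β: μ = α/s and mode = (α−1)/(s−2). Eliminating α = μs,
μs − 1 = m(s−2) ⇒ s(μ−m) = 1−2m ⇒ s = -0.44/-0.006 = 73.3333.
So α = μs = 52.360, β = (1−μ)s = 20.973.

α = 52.360, β = 20.973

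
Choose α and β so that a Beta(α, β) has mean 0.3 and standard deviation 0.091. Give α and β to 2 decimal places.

α = 7.31, β = 17.05

σ² = 0.091² = 0.008281.
With s = α+β, Var = μ(1−μ)/(s+1), so s+1 = (0.3×0.7)/0.008281 = 25.3593 and s = 24.3593.
α = μs = 7.31, β = (1−μ)s = 17.05.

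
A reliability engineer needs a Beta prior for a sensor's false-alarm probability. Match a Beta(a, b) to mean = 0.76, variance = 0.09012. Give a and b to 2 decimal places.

By moment matching, a+b = μ(1−μ)/σ² − 1 = (0.76·0.24)/0.09012 − 1 = 2.0240 − 1 = 1.0240.
Since a/(a+b) = μ, a = 0.76·1.0240 = 0.78 and b = 0.24·1.0240 = 0.25.

a = 0.78, b = 0.25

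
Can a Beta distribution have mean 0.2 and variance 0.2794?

No

For any Beta, Var(X) < E[X]·(1−E[X]).
Here μ(1−μ) = 0.2×0.8 = 0.16, and 0.2794 ≥ 0.16.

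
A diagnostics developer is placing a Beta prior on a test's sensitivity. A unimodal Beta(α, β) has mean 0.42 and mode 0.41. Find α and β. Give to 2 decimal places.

Let s = α+β. Mean gives α = μs = 0.42s; mode gives (α−1)/(s−2) = 0.41.
Substituting: 0.42s − 1 = 0.41(s−2) = 0.41s − 0.82, so 0.01s = 0.18 and s = 18.0000.
Then α = 0.42×18.0000 = 7.56 and β = s−α = 10.44.

α = 7.56, β = 10.44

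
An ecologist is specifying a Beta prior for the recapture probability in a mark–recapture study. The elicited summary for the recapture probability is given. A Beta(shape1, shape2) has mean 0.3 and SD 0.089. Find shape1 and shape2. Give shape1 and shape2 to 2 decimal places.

Variance = 0.089² = 0.007921. The moment-matching identity shape1+shape2 = μ(1−μ)/Var − 1 gives
shape1+shape2 = 0.21/0.007921 − 1 = 25.5118, so shape1 = μ·25.5118 = 7.65 and shape2 = (1−μ)·25.5118 = 17.86.

shape1 = 7.65, shape2 = 17.86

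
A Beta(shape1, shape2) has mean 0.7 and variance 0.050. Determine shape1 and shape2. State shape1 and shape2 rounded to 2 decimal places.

Let s = shape1+shape2. The Beta variance is μ(1−μ)/(s+1).
So s+1 = μ(1−μ)/σ² = (0.7×0.3)/0.050 = 0.21/0.050 = 4.2000, giving s = 3.2000.
Then shape1 = μs = 0.7×3.2000 = 2.24 and shape2 = (1−μ)s = 0.3×3.2000 = 0.96.

shape1 = 2.24, shape2 = 0.96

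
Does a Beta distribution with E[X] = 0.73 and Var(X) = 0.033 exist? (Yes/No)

The Beta variance bound is σ² < μ(1−μ).
Here μ(1−μ) = 0.73×0.27 = 0.1971, and 0.033 < 0.1971.

Yes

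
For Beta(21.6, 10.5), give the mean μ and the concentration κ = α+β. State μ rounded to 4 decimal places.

μ = 0.6729, κ = 32.1

κ = α+β = 21.6+10.5 = 32.1; μ = α/κ = 21.6/32.1 = 0.6729.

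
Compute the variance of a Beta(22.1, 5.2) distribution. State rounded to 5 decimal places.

α+β = 27.3 and αβ = 114.92, so Var = αβ/[(α+β)²(α+β+1)] = 114.92/21091.707 = 0.00545.

0.00545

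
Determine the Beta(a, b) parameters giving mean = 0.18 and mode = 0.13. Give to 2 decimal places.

Let s = a+b. Mean gives a = μs = 0.18s; mode gives (a−1)/(s−2) = 0.13.
Substituting: 0.18s − 1 = 0.13(s−2) = 0.13s − 0.26, so 0.05s = 0.74 and s = 14.8000.
Then a = 0.18×14.8000 = 2.66 and b = s−a = 12.14.

a = 2.66, b = 12.14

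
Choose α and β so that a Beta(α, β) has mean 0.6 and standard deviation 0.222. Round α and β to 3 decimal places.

α = 2.322, β = 1.548

First σ² = 0.049284. Setting α = μn, β = (1−μ)n with n = α+β,
μ(1−μ)/(n+1) = 0.049284 ⇒ n+1 = 0.24/0.049284 = 4.8697 ⇒ n = 3.8697.
Hence α = 0.6×3.8697 = 2.322, β = 0.4×3.8697 = 1.548.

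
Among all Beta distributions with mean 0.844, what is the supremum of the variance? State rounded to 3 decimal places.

Var = μ(1−μ)/(α+β+1), which approaches μ(1−μ) as α+β → 0.
So the supremum is μ(1−μ) = 0.844×0.156 = 0.132.

0.132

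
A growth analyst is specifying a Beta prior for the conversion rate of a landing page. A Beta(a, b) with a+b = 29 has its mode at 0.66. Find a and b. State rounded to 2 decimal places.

a = 18.82, b = 10.18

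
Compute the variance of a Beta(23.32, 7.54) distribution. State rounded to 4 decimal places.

α+β = 30.86 and αβ = 175.8328, so Var = αβ/[(α+β)²(α+β+1)] = 175.8328/30341.539656 = 0.0058.

0.0058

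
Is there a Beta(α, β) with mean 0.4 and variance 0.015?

A Beta with mean μ has variance μ(1−μ)/(α+β+1) < μ(1−μ).
Here μ(1−μ) = 0.4×0.6 = 0.24, and 0.015 < 0.24.

Yes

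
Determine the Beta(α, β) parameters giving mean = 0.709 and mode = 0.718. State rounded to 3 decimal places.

α = 34.347, β = 14.097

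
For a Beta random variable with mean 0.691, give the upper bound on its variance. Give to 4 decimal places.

For fixed mean μ the Beta variance is μ(1−μ)/(α+β+1), increasing as α+β decreases.
Its least upper bound (not attained) is μ(1−μ) = 0.691·0.309 = 0.2135.

0.2135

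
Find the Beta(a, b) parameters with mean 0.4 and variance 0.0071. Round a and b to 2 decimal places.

a = 13.12, b = 19.68

Write ν = a+b; then a = μν and Var = μ(1−μ)/(ν+1).
ν = μ(1−μ)/Var − 1 = 0.24/0.0071 − 1 = 32.8028.
a = 0.4·32.8028 = 13.12, b = 0.6·32.8028 = 19.68.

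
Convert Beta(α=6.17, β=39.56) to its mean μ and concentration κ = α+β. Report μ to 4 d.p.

μ = 0.1349, κ = 45.73

κ = α+β = 6.17+39.56 = 45.73; μ = α/κ = 6.17/45.73 = 0.1349.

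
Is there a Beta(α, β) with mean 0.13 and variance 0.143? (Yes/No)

The Beta variance bound is σ² < μ(1−μ).
Here μ(1−μ) = 0.13×0.87 = 0.1131, and 0.143 ≥ 0.1131.

No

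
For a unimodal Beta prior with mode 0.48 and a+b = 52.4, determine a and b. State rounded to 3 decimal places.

Since the density peak of Beta(a,b) is at (a−1)/(a+b−2),
a = 1 + 0.48(52.4−2) = 25.192 and b = 52.4 − 25.192 = 27.208.

a = 25.192, b = 27.208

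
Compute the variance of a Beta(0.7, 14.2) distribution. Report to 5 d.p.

0.00282

Var = αβ/[(α+β)²(α+β+1)] = (0.7×14.2)/(14.9²×15.9) = 9.94/3529.959 = 0.00282.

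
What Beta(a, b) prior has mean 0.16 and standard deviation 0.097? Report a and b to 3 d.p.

a = 2.125, b = 11.159

First σ² = 0.009409. Setting a = μn, b = (1−μ)n with n = a+b,
μ(1−μ)/(n+1) = 0.009409 ⇒ n+1 = 0.1344/0.009409 = 14.2842 ⇒ n = 13.2842.
Hence a = 0.16×13.2842 = 2.125, b = 0.84×13.2842 = 11.159.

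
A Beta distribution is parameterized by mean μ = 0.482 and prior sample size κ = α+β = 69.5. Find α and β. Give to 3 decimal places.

α = 33.499, β = 36.001

Split κ in proportion μ : (1−μ): α = 0.482·69.5 = 33.499, β = 69.5 − 33.499 = 36.001.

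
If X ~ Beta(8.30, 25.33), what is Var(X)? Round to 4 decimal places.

0.0054

μ = 8.30/33.63 = 0.246803; Var = μ(1−μ)/(α+β+1) = 0.1858915/34.63 = 0.0054.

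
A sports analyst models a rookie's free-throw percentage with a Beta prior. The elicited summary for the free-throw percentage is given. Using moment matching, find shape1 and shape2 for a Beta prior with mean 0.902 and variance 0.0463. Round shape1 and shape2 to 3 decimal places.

By moment matching, shape1+shape2 = μ(1−μ)/σ² − 1 = (0.902·0.098)/0.0463 − 1 = 1.9092 − 1 = 0.9092.
Since shape1/(shape1+shape2) = μ, shape1 = 0.902·0.9092 = 0.820 and shape2 = 0.098·0.9092 = 0.089.

shape1 = 0.820, shape2 = 0.089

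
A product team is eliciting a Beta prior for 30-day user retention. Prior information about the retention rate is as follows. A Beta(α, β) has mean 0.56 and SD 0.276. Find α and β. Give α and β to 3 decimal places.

α = 1.251, β = 0.983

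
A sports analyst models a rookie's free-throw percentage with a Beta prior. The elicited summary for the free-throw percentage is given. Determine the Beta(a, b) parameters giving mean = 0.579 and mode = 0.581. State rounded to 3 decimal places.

a = 46.899, b = 34.101

With s = a+b: μ = a/s and mode = (a−1)/(s−2). Eliminating a = μs,
μs − 1 = m(s−2) ⇒ s(μ−m) = 1−2m ⇒ s = -0.162/-0.002 = 81.0000.
So a = μs = 46.899, b = (1−μ)s = 34.101.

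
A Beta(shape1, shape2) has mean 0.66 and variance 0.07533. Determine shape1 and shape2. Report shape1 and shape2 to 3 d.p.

shape1 = 1.306, shape2 = 0.673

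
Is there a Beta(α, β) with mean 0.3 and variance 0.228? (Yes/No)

No

A Beta with mean μ has variance μ(1−μ)/(α+β+1) < μ(1−μ).
Here μ(1−μ) = 0.3×0.7 = 0.21, and 0.228 ≥ 0.21.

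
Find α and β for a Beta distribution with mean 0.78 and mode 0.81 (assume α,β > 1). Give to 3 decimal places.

Let s = α+β. Mean gives α = μs = 0.78s; mode gives (α−1)/(s−2) = 0.81.
Substituting: 0.78s − 1 = 0.81(s−2) = 0.81s − 1.62, so -0.03s = -0.62 and s = 20.6667.
Then α = 0.78×20.6667 = 16.120 and β = s−α = 4.547.

α = 16.120, β = 4.547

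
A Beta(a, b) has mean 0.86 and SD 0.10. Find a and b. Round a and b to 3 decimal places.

Variance = 0.10² = 0.0100. The moment-matching identity a+b = μ(1−μ)/Var − 1 gives
a+b = 0.1204/0.0100 − 1 = 11.0400, so a = μ·11.0400 = 9.494 and b = (1−μ)·11.0400 = 1.546.

a = 9.494, b = 1.546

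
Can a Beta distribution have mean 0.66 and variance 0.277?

No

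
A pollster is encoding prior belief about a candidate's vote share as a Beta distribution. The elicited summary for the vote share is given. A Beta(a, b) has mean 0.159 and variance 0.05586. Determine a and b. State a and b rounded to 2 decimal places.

a = 0.22, b = 1.17

Write ν = a+b; then a = μν and Var = μ(1−μ)/(ν+1).
ν = μ(1−μ)/Var − 1 = 0.133719/0.05586 − 1 = 1.3938.
a = 0.159·1.3938 = 0.22, b = 0.841·1.3938 = 1.17.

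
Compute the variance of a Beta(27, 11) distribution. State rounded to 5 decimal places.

0.00527

α+β = 38 and αβ = 297, so Var = αβ/[(α+β)²(α+β+1)] = 297/56316 = 0.00527.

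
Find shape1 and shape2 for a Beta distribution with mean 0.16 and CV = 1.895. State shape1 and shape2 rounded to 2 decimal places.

Var = (CV·μ)² = (1.895×0.16)² = 0.091930.
shape1+shape2 = μ(1−μ)/Var − 1 = 0.1344/0.091930 − 1 = 0.4620.
Thus shape1 = 0.16·0.4620 = 0.07 and shape2 = 0.84·0.4620 = 0.39.

shape1 = 0.07, shape2 = 0.39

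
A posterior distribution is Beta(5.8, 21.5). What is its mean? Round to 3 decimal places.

E[X] = α/(α+β) = 5.8/27.3 = 0.212.

0.212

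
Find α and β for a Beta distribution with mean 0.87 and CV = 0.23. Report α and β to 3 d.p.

α = 1.587, β = 0.237

σ = CV·μ = 0.23×0.87 = 0.20010, so σ² = 0.040040.
s+1 = μ(1−μ)/σ² = 0.1131/0.040040 = 2.8247, so s = α+β = 1.8247.
α = μs = 1.587, β = (1−μ)s = 0.237.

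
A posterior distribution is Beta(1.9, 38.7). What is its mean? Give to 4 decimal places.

0.0468

E[X] = α/(α+β) = 1.9/40.6 = 0.0468.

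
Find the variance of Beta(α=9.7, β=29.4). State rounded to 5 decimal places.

α+β = 39.1 and αβ = 285.18, so Var = αβ/[(α+β)²(α+β+1)] = 285.18/61305.281 = 0.00465.

0.00465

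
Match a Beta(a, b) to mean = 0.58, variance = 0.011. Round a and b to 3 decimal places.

a = 12.264, b = 8.881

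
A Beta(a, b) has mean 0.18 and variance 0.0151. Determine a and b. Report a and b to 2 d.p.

a = 1.58, b = 7.20

Let s = a+b. The Beta variance is μ(1−μ)/(s+1).
So s+1 = μ(1−μ)/σ² = (0.18×0.82)/0.0151 = 0.1476/0.0151 = 9.7748, giving s = 8.7748.
Then a = μs = 0.18×8.7748 = 1.58 and b = (1−μ)s = 0.82×8.7748 = 7.20.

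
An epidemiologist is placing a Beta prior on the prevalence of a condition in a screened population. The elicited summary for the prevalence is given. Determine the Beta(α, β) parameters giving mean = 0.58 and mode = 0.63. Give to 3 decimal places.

With s = α+β: μ = α/s and mode = (α−1)/(s−2). Eliminating α = μs,
μs − 1 = m(s−2) ⇒ s(μ−m) = 1−2m ⇒ s = -0.26/-0.05 = 5.2000.
So α = μs = 3.016, β = (1−μ)s = 2.184.

α = 3.016, β = 2.184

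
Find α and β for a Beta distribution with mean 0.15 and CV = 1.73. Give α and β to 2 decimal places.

Var = (CV·μ)² = (1.73×0.15)² = 0.067340.
α+β = μ(1−μ)/Var − 1 = 0.1275/0.067340 − 1 = 0.8934.
Thus α = 0.15·0.8934 = 0.13 and β = 0.85·0.8934 = 0.76.

α = 0.13, β = 0.76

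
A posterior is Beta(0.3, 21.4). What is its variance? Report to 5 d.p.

0.00060

μ = 0.3/21.7 = 0.013825; Var = μ(1−μ)/(α+β+1) = 0.0136338/22.7 = 0.00060.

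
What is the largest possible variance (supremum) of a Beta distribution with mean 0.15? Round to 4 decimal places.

Var = μ(1−μ)/(α+β+1), which approaches μ(1−μ) as α+β → 0.
So the supremum is μ(1−μ) = 0.15×0.85 = 0.1275.

0.1275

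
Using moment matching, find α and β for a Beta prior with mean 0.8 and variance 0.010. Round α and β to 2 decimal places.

Write ν = α+β; then α = μν and Var = μ(1−μ)/(ν+1).
ν = μ(1−μ)/Var − 1 = 0.16/0.010 − 1 = 15.0000.
α = 0.8·15.0000 = 12.00, β = 0.2·15.0000 = 3.00.

α = 12.00, β = 3.00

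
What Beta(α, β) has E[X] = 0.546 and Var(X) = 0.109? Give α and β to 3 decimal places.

α = 0.696, β = 0.578

Write ν = α+β; then α = μν and Var = μ(1−μ)/(ν+1).
ν = μ(1−μ)/Var − 1 = 0.247884/0.109 − 1 = 1.2742.
α = 0.546·1.2742 = 0.696, β = 0.454·1.2742 = 0.578.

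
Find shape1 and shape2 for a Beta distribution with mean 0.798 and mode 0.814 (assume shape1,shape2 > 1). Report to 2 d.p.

shape1 = 31.32, shape2 = 7.93

With s = shape1+shape2: μ = shape1/s and mode = (shape1−1)/(s−2). Eliminating shape1 = μs,
μs − 1 = m(s−2) ⇒ s(μ−m) = 1−2m ⇒ s = -0.628/-0.016 = 39.2500.
So shape1 = μs = 31.32, shape2 = (1−μ)s = 7.93.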